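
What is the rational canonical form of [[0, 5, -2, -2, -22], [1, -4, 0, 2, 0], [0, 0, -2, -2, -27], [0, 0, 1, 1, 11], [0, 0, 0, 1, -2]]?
The invariant factors of A (the non-unit diagonal entries of the Smith normal form of xI - A over ℚ[x]) are (x - 1)(x + 5), (x - 1)^2(x + 5), each dividing the next. The characteristic polynomial is their product, (x - 1)^3(x + 5)^2.

The rational canonical form is the block-diagonal matrix of companion matrices C(f_i):
R = [[0, 5, 0, 0, 0], [1, -4, 0, 0, 0], [0, 0, 0, 0, -5], [0, 0, 1, 0, 9], [0, 0, 0, 1, -3]].

R = [[0, 5, 0, 0, 0], [1, -4, 0, 0, 0], [0, 0, 0, 0, -5], [0, 0, 1, 0, 9], [0, 0, 0, 1, -3]]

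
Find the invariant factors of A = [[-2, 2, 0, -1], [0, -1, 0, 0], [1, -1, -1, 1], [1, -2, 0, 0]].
(x + 1)^2, (x + 1)^2

The Jordan structure of A has elementary divisors (x + 1)^2, (x + 1)^2. Arranging the block sizes at each eigenvalue in decreasing order and taking row products gives the invariant factors.

Invariant factors (smallest first, each dividing the next): (x + 1)^2, (x + 1)^2.

Check: the last factor (x + 1)^2 is the minimal polynomial, and the product (x + 1)^4 is the characteristic polynomial.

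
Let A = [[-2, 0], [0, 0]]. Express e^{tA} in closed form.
A has Jordan form J = [[-2, 0], [0, 0]] with A = PJP^{-1}, so e^{tA} = P e^{tJ} P^{-1}.

For a Jordan block J_k(λ), e^{tJ_k(λ)} = e^{λt} · (I + tN + t^2 N^2/2! + ... + t^{k-1} N^{k-1}/(k-1)!) where N is the nilpotent superdiagonal part.

Assembling the blocks and conjugating back gives the entries of e^{tA} as shown above.

e^{tA} = [[e^{-2*t}, 0], [0, 1]]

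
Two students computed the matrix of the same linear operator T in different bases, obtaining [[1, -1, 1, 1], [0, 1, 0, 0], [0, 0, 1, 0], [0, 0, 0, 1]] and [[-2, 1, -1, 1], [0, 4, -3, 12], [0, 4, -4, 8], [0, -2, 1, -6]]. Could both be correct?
trace(A) = 4 but trace(B) = -8. The trace is a similarity invariant, so A and B are not similar.

No.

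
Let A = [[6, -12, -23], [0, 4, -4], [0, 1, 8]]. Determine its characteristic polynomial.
χ_A(x) = (x - 6)^3

xI - A = [[x - 6, 12, 23], [0, x - 4, 4], [0, -1, x - 8]].

Expanding det(xI - A) along the first row:
det(xI - A) = + (x - 6)·det([[x - 4, 4], [-1, x - 8]]) - (12)·det([[0, 4], [0, x - 8]]) + (23)·det([[0, x - 4], [0, -1]]).

Evaluating gives χ_A(x) = x^3 - 18x^2 + 108x - 216 = (x - 6)^3.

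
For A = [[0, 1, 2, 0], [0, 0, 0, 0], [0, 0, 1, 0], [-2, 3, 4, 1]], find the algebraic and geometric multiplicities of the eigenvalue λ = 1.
algebraic multiplicity 2, geometric multiplicity 2

The characteristic polynomial is x^2(x - 1)^2, so the factor x - 1 appears with exponent 2: the algebraic multiplicity is 2.

rank(A - I) = 2, so the eigenspace has dimension 4 - 2 = 2: the geometric multiplicity is 2.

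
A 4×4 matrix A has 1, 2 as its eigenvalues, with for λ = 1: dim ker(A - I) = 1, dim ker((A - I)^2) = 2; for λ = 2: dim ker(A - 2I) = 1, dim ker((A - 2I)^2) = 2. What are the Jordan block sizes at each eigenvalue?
λ = 1: successive nullity increments [1, 1] count blocks of size ≥ k; block sizes are [2].
λ = 2: successive nullity increments [1, 1] count blocks of size ≥ k; block sizes are [2].

Jordan blocks: (1, 2), (2, 2)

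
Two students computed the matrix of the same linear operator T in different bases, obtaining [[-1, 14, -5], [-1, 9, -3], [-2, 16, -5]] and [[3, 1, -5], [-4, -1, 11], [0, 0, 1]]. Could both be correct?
Yes.

Two matrices over a field are similar if and only if they have the same invariant factors.

Both A and B have characteristic polynomial (x - 1)^3 and minimal polynomial (x - 1)^3. Computing further, both have invariant factors (x - 1)^3. Hence A and B are similar.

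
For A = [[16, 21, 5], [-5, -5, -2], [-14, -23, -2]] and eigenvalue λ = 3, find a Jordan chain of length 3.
v_1 = [[3, -1, -3]]^T, v_2 = [[3, -1, -4]]^T, v_3 = [[-2, 1, 1]]^T

We seek v_1 ∈ ker((A - 3I)^3) \ ker((A - 3I)^2), then set v_{i+1} = (A - 3I) v_i.

One such chain is v_1 = [[3, -1, -3]]^T, v_2 = [[3, -1, -4]]^T, v_3 = [[-2, 1, 1]]^T. Check: (A - 3I) v_3 = [[0, 0, 0]]^T = 0.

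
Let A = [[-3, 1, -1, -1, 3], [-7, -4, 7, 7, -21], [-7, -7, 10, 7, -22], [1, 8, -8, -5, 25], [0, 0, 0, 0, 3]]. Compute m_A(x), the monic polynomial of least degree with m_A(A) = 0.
The characteristic polynomial factors as (x - 3)^3(x + 4)^2. The minimal polynomial is ∏(x - λ)^{k_λ} where k_λ is the size of the largest Jordan block at λ.

For λ = -4: rank(A + 4I) = 4, and the largest Jordan block has size 2 (the smallest k with rank((A + 4I)^k) = rank((A + 4I)^(k+1))).
For λ = 3: rank(A - 3I) = 3, and the largest Jordan block has size 2 (the smallest k with rank((A - 3I)^k) = rank((A - 3I)^(k+1))).

So m_A(x) = (x - 3)^2(x + 4)^2.

m_A(x) = (x - 3)^2(x + 4)^2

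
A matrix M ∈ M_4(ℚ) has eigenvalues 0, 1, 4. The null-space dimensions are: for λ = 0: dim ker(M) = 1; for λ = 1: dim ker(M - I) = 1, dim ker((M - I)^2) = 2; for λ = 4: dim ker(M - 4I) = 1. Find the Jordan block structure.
λ = 0: successive nullity increments [1] count blocks of size ≥ k; block sizes are [1].
λ = 1: successive nullity increments [1, 1] count blocks of size ≥ k; block sizes are [2].
λ = 4: successive nullity increments [1] count blocks of size ≥ k; block sizes are [1].

Jordan blocks: (0, 1), (1, 2), (4, 1)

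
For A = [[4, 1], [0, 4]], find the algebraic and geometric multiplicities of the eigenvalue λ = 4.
algebraic multiplicity 2, geometric multiplicity 1

The characteristic polynomial is (x - 4)^2, so the factor x - 4 appears with exponent 2: the algebraic multiplicity is 2.

rank(A - 4I) = 1, so the eigenspace has dimension 2 - 1 = 1: the geometric multiplicity is 1.

Since 1 < 2, A is not diagonalizable.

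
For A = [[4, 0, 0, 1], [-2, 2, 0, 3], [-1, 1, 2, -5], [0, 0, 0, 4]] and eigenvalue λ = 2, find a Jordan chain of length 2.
We seek v_1 ∈ ker((A - 2I)^2) \ ker(A - 2I), then set v_{i+1} = (A - 2I) v_i.

One such chain is v_1 = [[0, 1, 0, 0]]^T, v_2 = [[0, 0, 1, 0]]^T. Check: (A - 2I) v_2 = [[0, 0, 0, 0]]^T = 0.

v_1 = [[0, 1, 0, 0]]^T, v_2 = [[0, 0, 1, 0]]^T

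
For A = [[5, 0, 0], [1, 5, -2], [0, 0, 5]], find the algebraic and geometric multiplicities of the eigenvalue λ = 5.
algebraic multiplicity 3, geometric multiplicity 2

The characteristic polynomial is (x - 5)^3, so the factor x - 5 appears with exponent 3: the algebraic multiplicity is 3.

rank(A - 5I) = 1, so the eigenspace has dimension 3 - 1 = 2: the geometric multiplicity is 2.

Since 2 < 3, A is not diagonalizable.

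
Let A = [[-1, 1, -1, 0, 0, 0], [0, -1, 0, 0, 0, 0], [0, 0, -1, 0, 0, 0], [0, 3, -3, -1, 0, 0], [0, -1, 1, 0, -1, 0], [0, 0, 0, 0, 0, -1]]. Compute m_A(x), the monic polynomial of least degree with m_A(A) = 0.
The characteristic polynomial factors as (x + 1)^6. The minimal polynomial is ∏(x - λ)^{k_λ} where k_λ is the size of the largest Jordan block at λ.

For λ = -1: rank(A + I) = 1, and the largest Jordan block has size 2 (the smallest k with rank((A + I)^k) = rank((A + I)^(k+1))).

So m_A(x) = (x + 1)^2.

m_A(x) = (x + 1)^2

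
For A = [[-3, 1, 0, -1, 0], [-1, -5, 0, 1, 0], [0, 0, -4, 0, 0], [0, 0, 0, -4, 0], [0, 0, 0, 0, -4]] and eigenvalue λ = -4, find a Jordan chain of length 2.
v_1 = [[2, -1, 2, 0, 4]]^T, v_2 = [[1, -1, 0, 0, 0]]^T

We seek v_1 ∈ ker((A + 4I)^2) \ ker(A + 4I), then set v_{i+1} = (A + 4I) v_i.

One such chain is v_1 = [[2, -1, 2, 0, 4]]^T, v_2 = [[1, -1, 0, 0, 0]]^T. Check: (A + 4I) v_2 = [[0, 0, 0, 0, 0]]^T = 0.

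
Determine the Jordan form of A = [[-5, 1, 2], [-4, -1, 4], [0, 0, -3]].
J = [[-3, 1, 0], [0, -3, 0], [0, 0, -3]]

The characteristic polynomial is det(xI - A) = (x + 3)^3, so the eigenvalues are -3 (algebraic multiplicity 3).

For λ = -3: rank(A + 3I) = 1, rank((A + 3I)^2) = 0. The eigenspace has dimension 3 - 1 = 2, so there are 2 Jordan blocks; the rank sequence gives block sizes [2, 1].

Assembling the blocks gives the Jordan form J above.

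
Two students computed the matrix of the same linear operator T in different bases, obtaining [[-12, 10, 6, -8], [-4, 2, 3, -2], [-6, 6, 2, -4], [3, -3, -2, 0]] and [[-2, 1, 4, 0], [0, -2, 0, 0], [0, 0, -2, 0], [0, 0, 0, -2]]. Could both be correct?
Both have characteristic polynomial (x + 2)^4, but the minimal polynomial of A is (x + 2)^3 while the minimal polynomial of B is (x + 2)^2. The minimal polynomial is a similarity invariant, so A and B are not similar.

No.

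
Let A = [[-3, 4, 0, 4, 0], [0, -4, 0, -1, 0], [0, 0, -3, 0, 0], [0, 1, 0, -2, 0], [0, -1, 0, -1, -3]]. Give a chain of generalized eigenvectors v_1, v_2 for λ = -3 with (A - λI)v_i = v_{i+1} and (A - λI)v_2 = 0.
We seek v_1 ∈ ker((A + 3I)^2) \ ker(A + 3I), then set v_{i+1} = (A + 3I) v_i.

One such chain is v_1 = [[2, 1, 0, 0, 2]]^T, v_2 = [[4, -1, 0, 1, -1]]^T. Check: (A + 3I) v_2 = [[0, 0, 0, 0, 0]]^T = 0.

v_1 = [[2, 1, 0, 0, 2]]^T, v_2 = [[4, -1, 0, 1, -1]]^T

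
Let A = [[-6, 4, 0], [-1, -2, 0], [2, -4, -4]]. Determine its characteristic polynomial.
χ_A(x) = (x + 4)^3

xI - A = [[x + 6, -4, 0], [1, x + 2, 0], [-2, 4, x + 4]].

Expanding det(xI - A) along the first row:
det(xI - A) = + (x + 6)·det([[x + 2, 0], [4, x + 4]]) - (-4)·det([[1, 0], [-2, x + 4]]) + (0)·det([[1, x + 2], [-2, 4]]).

Evaluating gives χ_A(x) = x^3 + 12x^2 + 48x + 64 = (x + 4)^3.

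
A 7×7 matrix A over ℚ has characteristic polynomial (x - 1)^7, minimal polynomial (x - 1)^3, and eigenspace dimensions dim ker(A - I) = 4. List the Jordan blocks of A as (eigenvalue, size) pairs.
λ = 1: algebraic multiplicity 7 (exponent in χ_A), largest block size 3 (exponent in m_A), 4 blocks (geometric multiplicity). These force block sizes [3, 2, 1, 1].

Jordan blocks: (1, 3), (1, 2), (1, 1), (1, 1)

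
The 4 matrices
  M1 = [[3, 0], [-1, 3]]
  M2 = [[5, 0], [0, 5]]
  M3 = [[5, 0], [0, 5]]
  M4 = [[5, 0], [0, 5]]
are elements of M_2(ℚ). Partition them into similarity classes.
2 classes: {M1}, {M2, M3, M4}

Characteristic polynomials: χ_{M1} = (x - 3)^2, χ_{M2} = (x - 5)^2, χ_{M3} = (x - 5)^2, χ_{M4} = (x - 5)^2.

{M1}: invariant factors (x - 3)^2.

{M2, M3, M4}: invariant factors x - 5, x - 5.

Matrices are similar if and only if their invariant-factor lists agree; the partition into similarity classes is {M1}, {M2, M3, M4}.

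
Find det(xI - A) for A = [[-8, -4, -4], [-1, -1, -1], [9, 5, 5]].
χ_A(x) = x^2(x + 4)

xI - A = [[x + 8, 4, 4], [1, x + 1, 1], [-9, -5, x - 5]].

Expanding det(xI - A) along the first row:
det(xI - A) = + (x + 8)·det([[x + 1, 1], [-5, x - 5]]) - (4)·det([[1, 1], [-9, x - 5]]) + (4)·det([[1, x + 1], [-9, -5]]).

Evaluating gives χ_A(x) = x^3 + 4x^2 = x^2(x + 4).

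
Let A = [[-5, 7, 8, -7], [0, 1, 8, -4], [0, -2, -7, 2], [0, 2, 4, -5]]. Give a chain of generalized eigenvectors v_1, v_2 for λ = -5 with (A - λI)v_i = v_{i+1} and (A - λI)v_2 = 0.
v_1 = [[-1, -2, 1, -1]]^T, v_2 = [[1, 0, 0, 0]]^T

We seek v_1 ∈ ker((A + 5I)^2) \ ker(A + 5I), then set v_{i+1} = (A + 5I) v_i.

One such chain is v_1 = [[-1, -2, 1, -1]]^T, v_2 = [[1, 0, 0, 0]]^T. Check: (A + 5I) v_2 = [[0, 0, 0, 0]]^T = 0.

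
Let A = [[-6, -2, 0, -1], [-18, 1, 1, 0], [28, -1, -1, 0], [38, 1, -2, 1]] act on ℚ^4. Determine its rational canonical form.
R = [[0, 0, 0, -10], [1, 0, 0, 18], [0, 1, 0, 4], [0, 0, 1, -5]]

The invariant factors of A (the non-unit diagonal entries of the Smith normal form of xI - A over ℚ[x]) are (x + 5)(x^3 - 4x + 2), each dividing the next. The characteristic polynomial is their product, (x + 5)(x^3 - 4x + 2).

The rational canonical form is the block-diagonal matrix of companion matrices C(f_i):
R = [[0, 0, 0, -10], [1, 0, 0, 18], [0, 1, 0, 4], [0, 0, 1, -5]].

Note the characteristic polynomial does not split into linear factors over ℚ, so A has no Jordan form over ℚ; the rational canonical form exists over any field.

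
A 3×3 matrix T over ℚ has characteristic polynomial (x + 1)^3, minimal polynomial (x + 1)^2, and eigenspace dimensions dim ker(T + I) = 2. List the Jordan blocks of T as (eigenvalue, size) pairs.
Jordan blocks: (-1, 2), (-1, 1)

λ = -1: algebraic multiplicity 3 (exponent in χ_T), largest block size 2 (exponent in m_T), 2 blocks (geometric multiplicity). These force block sizes [2, 1].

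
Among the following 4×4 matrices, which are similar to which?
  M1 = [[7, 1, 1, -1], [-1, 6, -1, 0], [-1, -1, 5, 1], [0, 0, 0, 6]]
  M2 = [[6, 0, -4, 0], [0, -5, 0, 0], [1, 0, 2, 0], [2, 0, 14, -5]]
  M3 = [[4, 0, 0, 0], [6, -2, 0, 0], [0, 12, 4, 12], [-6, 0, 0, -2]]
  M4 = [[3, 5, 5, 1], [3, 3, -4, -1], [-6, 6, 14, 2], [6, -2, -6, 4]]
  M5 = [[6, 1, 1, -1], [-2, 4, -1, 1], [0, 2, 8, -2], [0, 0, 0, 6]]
Characteristic polynomials: χ_{M1} = (x - 6)^4, χ_{M2} = (x - 4)^2(x + 5)^2, χ_{M3} = (x - 4)^2(x + 2)^2, χ_{M4} = (x - 6)^4, χ_{M5} = (x - 6)^4.

{M1, M4, M5}: invariant factors x - 6, (x - 6)^3.

{M2}: invariant factors x + 5, (x - 4)^2(x + 5).

{M3}: invariant factors (x - 4)(x + 2), (x - 4)(x + 2).

Matrices are similar if and only if their invariant-factor lists agree; the partition into similarity classes is {M1, M4, M5}, {M2}, {M3}.

3 classes: {M1, M4, M5}, {M2}, {M3}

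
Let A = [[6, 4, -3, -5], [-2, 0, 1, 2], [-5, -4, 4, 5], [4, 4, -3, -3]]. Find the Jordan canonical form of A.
J = [[1, 0, 0, 0], [0, 2, 1, 0], [0, 0, 2, 1], [0, 0, 0, 2]]

The characteristic polynomial is det(xI - A) = (x - 2)^3(x - 1), so the eigenvalues are 1 (algebraic multiplicity 1), 2 (algebraic multiplicity 3).

For λ = 1: algebraic multiplicity 1 gives one 1×1 block.

For λ = 2: rank(A - 2I) = 3, rank((A - 2I)^2) = 2, rank((A - 2I)^3) = 1. The eigenspace has dimension 4 - 3 = 1, so there is 1 Jordan block; the rank sequence gives block sizes [3].

Assembling the blocks gives the Jordan form J above.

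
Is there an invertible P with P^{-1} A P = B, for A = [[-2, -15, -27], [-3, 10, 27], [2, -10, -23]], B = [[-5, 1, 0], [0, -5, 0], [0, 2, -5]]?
Two matrices over a field are similar if and only if they have the same invariant factors.

Both A and B have characteristic polynomial (x + 5)^3 and minimal polynomial (x + 5)^2. Computing further, both have invariant factors x + 5, (x + 5)^2. Hence A and B are similar.

Yes.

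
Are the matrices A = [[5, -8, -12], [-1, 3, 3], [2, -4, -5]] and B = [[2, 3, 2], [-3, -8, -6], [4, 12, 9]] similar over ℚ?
Yes.

Two matrices over a field are similar if and only if they have the same invariant factors.

Both A and B have characteristic polynomial (x - 1)^3 and minimal polynomial (x - 1)^2. Computing further, both have invariant factors x - 1, (x - 1)^2. Hence A and B are similar.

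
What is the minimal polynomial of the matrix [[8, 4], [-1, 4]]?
The characteristic polynomial factors as (x - 6)^2. The minimal polynomial is ∏(x - λ)^{k_λ} where k_λ is the size of the largest Jordan block at λ.

For λ = 6: rank(A - 6I) = 1, and the largest Jordan block has size 2 (the smallest k with rank((A - 6I)^k) = rank((A - 6I)^(k+1))).

So m_A(x) = (x - 6)^2.

m_A(x) = (x - 6)^2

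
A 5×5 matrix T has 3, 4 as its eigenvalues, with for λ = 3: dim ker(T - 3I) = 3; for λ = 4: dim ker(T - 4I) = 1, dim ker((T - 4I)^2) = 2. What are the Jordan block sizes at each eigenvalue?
Jordan blocks: (3, 1), (3, 1), (3, 1), (4, 2)

λ = 3: successive nullity increments [3] count blocks of size ≥ k; block sizes are [1, 1, 1].
λ = 4: successive nullity increments [1, 1] count blocks of size ≥ k; block sizes are [2].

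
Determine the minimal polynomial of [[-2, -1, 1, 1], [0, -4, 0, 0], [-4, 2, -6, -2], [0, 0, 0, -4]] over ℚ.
m_A(x) = (x + 4)^2

The characteristic polynomial factors as (x + 4)^4. The minimal polynomial is ∏(x - λ)^{k_λ} where k_λ is the size of the largest Jordan block at λ.

For λ = -4: rank(A + 4I) = 1, and the largest Jordan block has size 2 (the smallest k with rank((A + 4I)^k) = rank((A + 4I)^(k+1))).

So m_A(x) = (x + 4)^2.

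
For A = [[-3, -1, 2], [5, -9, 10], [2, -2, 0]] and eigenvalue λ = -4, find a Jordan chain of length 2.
v_1 = [[1, 0, 0]]^T, v_2 = [[1, 5, 2]]^T

We seek v_1 ∈ ker((A + 4I)^2) \ ker(A + 4I), then set v_{i+1} = (A + 4I) v_i.

One such chain is v_1 = [[1, 0, 0]]^T, v_2 = [[1, 5, 2]]^T. Check: (A + 4I) v_2 = [[0, 0, 0]]^T = 0.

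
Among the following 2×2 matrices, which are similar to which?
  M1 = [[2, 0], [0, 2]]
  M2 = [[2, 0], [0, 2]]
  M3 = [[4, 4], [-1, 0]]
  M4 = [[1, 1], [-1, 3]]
Characteristic polynomials: χ_{M1} = (x - 2)^2, χ_{M2} = (x - 2)^2, χ_{M3} = (x - 2)^2, χ_{M4} = (x - 2)^2.

{M1, M2}: invariant factors x - 2, x - 2.

{M3, M4}: invariant factors (x - 2)^2.

Matrices are similar if and only if their invariant-factor lists agree; the partition into similarity classes is {M1, M2}, {M3, M4}.

2 classes: {M1, M2}, {M3, M4}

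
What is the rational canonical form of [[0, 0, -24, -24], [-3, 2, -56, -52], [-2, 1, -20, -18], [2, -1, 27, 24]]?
R = [[0, 0, 0, -24], [1, 0, 0, 32], [0, 1, 0, -18], [0, 0, 1, 6]]

The invariant factors of A (the non-unit diagonal entries of the Smith normal form of xI - A over ℚ[x]) are (x - 2)^2(x^2 - 2x + 6), each dividing the next. The characteristic polynomial is their product, (x - 2)^2(x^2 - 2x + 6).

The rational canonical form is the block-diagonal matrix of companion matrices C(f_i):
R = [[0, 0, 0, -24], [1, 0, 0, 32], [0, 1, 0, -18], [0, 0, 1, 6]].

Note the characteristic polynomial does not split into linear factors over ℚ, so A has no Jordan form over ℚ; the rational canonical form exists over any field.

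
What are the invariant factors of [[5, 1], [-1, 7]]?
(x - 6)^2

The Jordan structure of A has elementary divisors (x - 6)^2. Arranging the block sizes at each eigenvalue in decreasing order and taking row products gives the invariant factors.

Invariant factors (smallest first, each dividing the next): (x - 6)^2.

Check: the last factor (x - 6)^2 is the minimal polynomial, and the product (x - 6)^2 is the characteristic polynomial.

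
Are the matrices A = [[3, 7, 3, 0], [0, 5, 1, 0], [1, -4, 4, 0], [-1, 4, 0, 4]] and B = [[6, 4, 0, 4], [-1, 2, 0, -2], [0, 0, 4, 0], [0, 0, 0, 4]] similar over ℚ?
No.

Both have characteristic polynomial (x - 4)^4, but the minimal polynomial of A is (x - 4)^3 while the minimal polynomial of B is (x - 4)^2. The minimal polynomial is a similarity invariant, so A and B are not similar.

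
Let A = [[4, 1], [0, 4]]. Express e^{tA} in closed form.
e^{tA} = [[e^{4*t}, t*e^{4*t}], [0, e^{4*t}]]

A has Jordan form J = [[4, 1], [0, 4]] with A = PJP^{-1}, so e^{tA} = P e^{tJ} P^{-1}.

For a Jordan block J_k(λ), e^{tJ_k(λ)} = e^{λt} · (I + tN + t^2 N^2/2! + ... + t^{k-1} N^{k-1}/(k-1)!) where N is the nilpotent superdiagonal part.

Assembling the blocks and conjugating back gives the entries of e^{tA} as shown above.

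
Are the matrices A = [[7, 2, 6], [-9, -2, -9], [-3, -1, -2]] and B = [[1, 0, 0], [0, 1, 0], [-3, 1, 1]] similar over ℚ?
Two matrices over a field are similar if and only if they have the same invariant factors.

Both A and B have characteristic polynomial (x - 1)^3 and minimal polynomial (x - 1)^2. Computing further, both have invariant factors x - 1, (x - 1)^2. Hence A and B are similar.

Yes.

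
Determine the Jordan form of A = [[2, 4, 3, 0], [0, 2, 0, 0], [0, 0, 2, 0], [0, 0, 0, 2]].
J = [[2, 1, 0, 0], [0, 2, 0, 0], [0, 0, 2, 0], [0, 0, 0, 2]]

The characteristic polynomial is det(xI - A) = (x - 2)^4, so the eigenvalues are 2 (algebraic multiplicity 4).

For λ = 2: rank(A - 2I) = 1, rank((A - 2I)^2) = 0. The eigenspace has dimension 4 - 1 = 3, so there are 3 Jordan blocks; the rank sequence gives block sizes [2, 1, 1].

Assembling the blocks gives the Jordan form J above.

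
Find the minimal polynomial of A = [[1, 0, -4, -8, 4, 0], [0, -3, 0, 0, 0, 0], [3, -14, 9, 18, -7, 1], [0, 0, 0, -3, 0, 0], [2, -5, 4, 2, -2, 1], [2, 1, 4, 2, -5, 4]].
m_A(x) = (x - 3)^2(x + 3)

The characteristic polynomial factors as (x - 3)^4(x + 3)^2. The minimal polynomial is ∏(x - λ)^{k_λ} where k_λ is the size of the largest Jordan block at λ.

For λ = -3: rank(A + 3I) = 4, and the largest Jordan block has size 1 (the smallest k with rank((A + 3I)^k) = rank((A + 3I)^(k+1))).
For λ = 3: rank(A - 3I) = 4, and the largest Jordan block has size 2 (the smallest k with rank((A - 3I)^k) = rank((A - 3I)^(k+1))).

So m_A(x) = (x - 3)^2(x + 3).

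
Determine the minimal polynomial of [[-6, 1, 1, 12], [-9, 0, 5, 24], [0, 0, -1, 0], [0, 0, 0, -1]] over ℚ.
The characteristic polynomial factors as (x + 1)^2(x + 3)^2. The minimal polynomial is ∏(x - λ)^{k_λ} where k_λ is the size of the largest Jordan block at λ.

For λ = -3: rank(A + 3I) = 3, and the largest Jordan block has size 2 (the smallest k with rank((A + 3I)^k) = rank((A + 3I)^(k+1))).
For λ = -1: rank(A + I) = 2, and the largest Jordan block has size 1 (the smallest k with rank((A + I)^k) = rank((A + I)^(k+1))).

So m_A(x) = (x + 1)(x + 3)^2.

m_A(x) = (x + 1)(x + 3)^2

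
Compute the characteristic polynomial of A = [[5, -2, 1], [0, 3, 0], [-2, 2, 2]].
xI - A = [[x - 5, 2, -1], [0, x - 3, 0], [2, -2, x - 2]].

Expanding det(xI - A) along the first row:
det(xI - A) = + (x - 5)·det([[x - 3, 0], [-2, x - 2]]) - (2)·det([[0, 0], [2, x - 2]]) + (-1)·det([[0, x - 3], [2, -2]]).

Evaluating gives χ_A(x) = x^3 - 10x^2 + 33x - 36 = (x - 4)(x - 3)^2.

χ_A(x) = (x - 4)(x - 3)^2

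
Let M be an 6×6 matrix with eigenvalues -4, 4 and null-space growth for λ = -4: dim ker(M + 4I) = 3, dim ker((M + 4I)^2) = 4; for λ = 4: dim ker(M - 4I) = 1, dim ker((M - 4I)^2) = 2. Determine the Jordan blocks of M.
Jordan blocks: (-4, 2), (-4, 1), (-4, 1), (4, 2)

λ = -4: successive nullity increments [3, 1] count blocks of size ≥ k; block sizes are [2, 1, 1].
λ = 4: successive nullity increments [1, 1] count blocks of size ≥ k; block sizes are [2].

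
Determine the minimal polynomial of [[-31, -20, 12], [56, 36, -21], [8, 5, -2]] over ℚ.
The characteristic polynomial factors as (x - 1)^3. The minimal polynomial is ∏(x - λ)^{k_λ} where k_λ is the size of the largest Jordan block at λ.

For λ = 1: rank(A - I) = 1, and the largest Jordan block has size 2 (the smallest k with rank((A - I)^k) = rank((A - I)^(k+1))).

So m_A(x) = (x - 1)^2.

m_A(x) = (x - 1)^2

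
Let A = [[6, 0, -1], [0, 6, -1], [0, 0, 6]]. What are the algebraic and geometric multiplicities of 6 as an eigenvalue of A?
algebraic multiplicity 3, geometric multiplicity 2

The characteristic polynomial is (x - 6)^3, so the factor x - 6 appears with exponent 3: the algebraic multiplicity is 3.

rank(A - 6I) = 1, so the eigenspace has dimension 3 - 1 = 2: the geometric multiplicity is 2.

Since 2 < 3, A is not diagonalizable.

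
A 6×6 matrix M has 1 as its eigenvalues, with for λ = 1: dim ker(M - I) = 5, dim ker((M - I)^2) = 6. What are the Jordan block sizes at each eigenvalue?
Jordan blocks: (1, 2), (1, 1), (1, 1), (1, 1), (1, 1)

λ = 1: successive nullity increments [5, 1] count blocks of size ≥ k; block sizes are [2, 1, 1, 1, 1].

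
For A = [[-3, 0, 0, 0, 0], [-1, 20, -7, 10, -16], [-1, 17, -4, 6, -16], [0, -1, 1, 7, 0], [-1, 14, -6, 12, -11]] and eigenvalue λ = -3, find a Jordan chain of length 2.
v_1 = [[-1, 1, 1, 0, 1]]^T, v_2 = [[0, 1, 1, 0, 1]]^T

We seek v_1 ∈ ker((A + 3I)^2) \ ker(A + 3I), then set v_{i+1} = (A + 3I) v_i.

One such chain is v_1 = [[-1, 1, 1, 0, 1]]^T, v_2 = [[0, 1, 1, 0, 1]]^T. Check: (A + 3I) v_2 = [[0, 0, 0, 0, 0]]^T = 0.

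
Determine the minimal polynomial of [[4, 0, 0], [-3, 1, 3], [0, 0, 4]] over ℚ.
m_A(x) = (x - 4)(x - 1)

The characteristic polynomial factors as (x - 4)^2(x - 1). The minimal polynomial is ∏(x - λ)^{k_λ} where k_λ is the size of the largest Jordan block at λ.

For λ = 1: rank(A - I) = 2, and the largest Jordan block has size 1 (the smallest k with rank((A - I)^k) = rank((A - I)^(k+1))).
For λ = 4: rank(A - 4I) = 1, and the largest Jordan block has size 1 (the smallest k with rank((A - 4I)^k) = rank((A - 4I)^(k+1))).

So m_A(x) = (x - 4)(x - 1).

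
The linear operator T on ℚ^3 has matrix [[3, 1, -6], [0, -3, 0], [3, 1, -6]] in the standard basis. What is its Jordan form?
The characteristic polynomial is det(xI - A) = x(x + 3)^2, so the eigenvalues are -3 (algebraic multiplicity 2), 0 (algebraic multiplicity 1).

For λ = -3: rank(A + 3I) = 2, rank((A + 3I)^2) = 1. The eigenspace has dimension 3 - 2 = 1, so there is 1 Jordan block; the rank sequence gives block sizes [2].

For λ = 0: algebraic multiplicity 1 gives one 1×1 block.

Assembling the blocks gives the Jordan form J above.

J = [[-3, 1, 0], [0, -3, 0], [0, 0, 0]]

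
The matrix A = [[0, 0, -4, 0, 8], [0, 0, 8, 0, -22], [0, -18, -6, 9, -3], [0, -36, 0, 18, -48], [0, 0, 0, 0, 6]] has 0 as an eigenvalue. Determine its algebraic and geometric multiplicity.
algebraic multiplicity 2, geometric multiplicity 2

The characteristic polynomial is x^2(x - 6)^3, so the factor x appears with exponent 2: the algebraic multiplicity is 2.

rank(A) = 3, so the eigenspace has dimension 5 - 3 = 2: the geometric multiplicity is 2.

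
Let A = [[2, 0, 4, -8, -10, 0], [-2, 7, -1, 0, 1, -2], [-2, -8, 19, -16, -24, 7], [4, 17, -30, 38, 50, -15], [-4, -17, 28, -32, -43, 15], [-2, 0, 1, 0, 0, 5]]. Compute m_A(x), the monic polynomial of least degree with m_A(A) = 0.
The characteristic polynomial factors as (x - 6)^3(x - 4)^2(x - 2). The minimal polynomial is ∏(x - λ)^{k_λ} where k_λ is the size of the largest Jordan block at λ.

For λ = 2: rank(A - 2I) = 5, and the largest Jordan block has size 1 (the smallest k with rank((A - 2I)^k) = rank((A - 2I)^(k+1))).
For λ = 4: rank(A - 4I) = 5, and the largest Jordan block has size 2 (the smallest k with rank((A - 4I)^k) = rank((A - 4I)^(k+1))).
For λ = 6: rank(A - 6I) = 5, and the largest Jordan block has size 3 (the smallest k with rank((A - 6I)^k) = rank((A - 6I)^(k+1))).

So m_A(x) = (x - 6)^3(x - 4)^2(x - 2).

m_A(x) = (x - 6)^3(x - 4)^2(x - 2)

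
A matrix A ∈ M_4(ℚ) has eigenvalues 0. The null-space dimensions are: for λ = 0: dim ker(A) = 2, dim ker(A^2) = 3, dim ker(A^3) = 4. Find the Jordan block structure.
Jordan blocks: (0, 3), (0, 1)

λ = 0: successive nullity increments [2, 1, 1] count blocks of size ≥ k; block sizes are [3, 1].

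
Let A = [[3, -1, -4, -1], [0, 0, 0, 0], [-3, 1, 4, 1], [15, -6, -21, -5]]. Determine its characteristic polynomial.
χ_A(x) = x^2(x - 1)^2

xI - A = [[x - 3, 1, 4, 1], [0, x, 0, 0], [3, -1, x - 4, -1], [-15, 6, 21, x + 5]].

Expanding det(xI - A) along the first row:
det(xI - A) = + (x - 3)·det([[x, 0, 0], [-1, x - 4, -1], [6, 21, x + 5]]) - (1)·det([[0, 0, 0], [3, x - 4, -1], [-15, 21, x + 5]]) + (4)·det([[0, x, 0], [3, -1, -1], [-15, 6, x + 5]]) - (1)·det([[0, x, 0], [3, -1, x - 4], [-15, 6, 21]]).

Evaluating gives χ_A(x) = x^4 - 2x^3 + x^2 = x^2(x - 1)^2.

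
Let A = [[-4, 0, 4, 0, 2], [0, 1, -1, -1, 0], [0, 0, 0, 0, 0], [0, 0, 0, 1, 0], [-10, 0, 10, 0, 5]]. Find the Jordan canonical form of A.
J = [[0, 0, 0, 0, 0], [0, 0, 0, 0, 0], [0, 0, 1, 1, 0], [0, 0, 0, 1, 0], [0, 0, 0, 0, 1]]

The characteristic polynomial is det(xI - A) = x^2(x - 1)^3, so the eigenvalues are 0 (algebraic multiplicity 2), 1 (algebraic multiplicity 3).

For λ = 0: rank(A) = 3. The eigenspace has dimension 5 - 3 = 2, so there are 2 Jordan blocks; the rank sequence gives block sizes [1, 1].

For λ = 1: rank(A - I) = 3, rank((A - I)^2) = 2. The eigenspace has dimension 5 - 3 = 2, so there are 2 Jordan blocks; the rank sequence gives block sizes [2, 1].

Assembling the blocks gives the Jordan form J above.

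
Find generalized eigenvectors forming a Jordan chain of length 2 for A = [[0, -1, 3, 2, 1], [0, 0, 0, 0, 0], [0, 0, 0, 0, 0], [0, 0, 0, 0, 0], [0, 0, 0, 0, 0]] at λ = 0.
v_1 = [[1, -2, 3, -4, -2]]^T, v_2 = [[1, 0, 0, 0, 0]]^T

We seek v_1 ∈ ker(A^2) \ ker(A), then set v_{i+1} = A v_i.

One such chain is v_1 = [[1, -2, 3, -4, -2]]^T, v_2 = [[1, 0, 0, 0, 0]]^T. Check: A v_2 = [[0, 0, 0, 0, 0]]^T = 0.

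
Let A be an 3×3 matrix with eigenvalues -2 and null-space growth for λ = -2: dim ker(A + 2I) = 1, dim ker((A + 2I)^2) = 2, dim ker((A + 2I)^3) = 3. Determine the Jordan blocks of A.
Jordan blocks: (-2, 3)

λ = -2: successive nullity increments [1, 1, 1] count blocks of size ≥ k; block sizes are [3].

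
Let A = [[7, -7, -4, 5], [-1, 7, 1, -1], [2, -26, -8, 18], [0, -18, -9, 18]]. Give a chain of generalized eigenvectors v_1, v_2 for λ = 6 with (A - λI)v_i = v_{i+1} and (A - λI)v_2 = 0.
We seek v_1 ∈ ker((A - 6I)^2) \ ker(A - 6I), then set v_{i+1} = (A - 6I) v_i.

One such chain is v_1 = [[-2, 1, -2, 0]]^T, v_2 = [[-1, 1, -2, 0]]^T. Check: (A - 6I) v_2 = [[0, 0, 0, 0]]^T = 0.

v_1 = [[-2, 1, -2, 0]]^T, v_2 = [[-1, 1, -2, 0]]^T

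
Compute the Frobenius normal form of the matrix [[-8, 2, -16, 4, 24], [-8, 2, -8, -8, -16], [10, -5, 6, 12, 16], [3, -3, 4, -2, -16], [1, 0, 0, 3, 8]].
The invariant factors of A (the non-unit diagonal entries of the Smith normal form of xI - A over ℚ[x]) are x^2 + 4, (x - 6)(x^2 + 4), each dividing the next. The characteristic polynomial is their product, (x - 6)(x^2 + 4)^2.

The rational canonical form is the block-diagonal matrix of companion matrices C(f_i):
R = [[0, -4, 0, 0, 0], [1, 0, 0, 0, 0], [0, 0, 0, 0, 24], [0, 0, 1, 0, -4], [0, 0, 0, 1, 6]].

Note the characteristic polynomial does not split into linear factors over ℚ, so A has no Jordan form over ℚ; the rational canonical form exists over any field.

R = [[0, -4, 0, 0, 0], [1, 0, 0, 0, 0], [0, 0, 0, 0, 24], [0, 0, 1, 0, -4], [0, 0, 0, 1, 6]]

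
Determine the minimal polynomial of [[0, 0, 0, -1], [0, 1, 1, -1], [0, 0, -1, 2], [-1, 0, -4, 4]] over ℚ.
m_A(x) = (x - 1)^3

The characteristic polynomial factors as (x - 1)^4. The minimal polynomial is ∏(x - λ)^{k_λ} where k_λ is the size of the largest Jordan block at λ.

For λ = 1: rank(A - I) = 2, and the largest Jordan block has size 3 (the smallest k with rank((A - I)^k) = rank((A - I)^(k+1))).

So m_A(x) = (x - 1)^3.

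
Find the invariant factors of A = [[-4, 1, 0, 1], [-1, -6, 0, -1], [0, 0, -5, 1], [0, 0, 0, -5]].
The Jordan structure of A has elementary divisors (x + 5)^2, (x + 5)^2. Arranging the block sizes at each eigenvalue in decreasing order and taking row products gives the invariant factors.

Invariant factors (smallest first, each dividing the next): (x + 5)^2, (x + 5)^2.

Check: the last factor (x + 5)^2 is the minimal polynomial, and the product (x + 5)^4 is the characteristic polynomial.

(x + 5)^2, (x + 5)^2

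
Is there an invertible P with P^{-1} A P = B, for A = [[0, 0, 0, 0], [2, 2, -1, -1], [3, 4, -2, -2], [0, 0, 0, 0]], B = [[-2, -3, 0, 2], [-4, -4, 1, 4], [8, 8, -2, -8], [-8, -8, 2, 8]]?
Two matrices over a field are similar if and only if they have the same invariant factors.

Both A and B have characteristic polynomial x^4 and minimal polynomial x^3. Computing further, both have invariant factors x, x^3. Hence A and B are similar.

Yes.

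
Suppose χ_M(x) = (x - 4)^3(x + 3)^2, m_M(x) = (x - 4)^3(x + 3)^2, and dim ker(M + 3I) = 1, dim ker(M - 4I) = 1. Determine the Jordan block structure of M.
Jordan blocks: (-3, 2), (4, 3)

λ = -3: algebraic multiplicity 2 (exponent in χ_M), largest block size 2 (exponent in m_M), 1 block (geometric multiplicity). This forces block sizes [2].
λ = 4: algebraic multiplicity 3 (exponent in χ_M), largest block size 3 (exponent in m_M), 1 block (geometric multiplicity). This forces block sizes [3].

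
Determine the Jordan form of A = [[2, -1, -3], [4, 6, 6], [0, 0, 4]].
J = [[4, 1, 0], [0, 4, 0], [0, 0, 4]]

The characteristic polynomial is det(xI - A) = (x - 4)^3, so the eigenvalues are 4 (algebraic multiplicity 3).

For λ = 4: rank(A - 4I) = 1, rank((A - 4I)^2) = 0. The eigenspace has dimension 3 - 1 = 2, so there are 2 Jordan blocks; the rank sequence gives block sizes [2, 1].

Assembling the blocks gives the Jordan form J above.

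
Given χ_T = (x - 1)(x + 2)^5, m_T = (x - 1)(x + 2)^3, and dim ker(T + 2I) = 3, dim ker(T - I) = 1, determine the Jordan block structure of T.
Jordan blocks: (-2, 3), (-2, 1), (-2, 1), (1, 1)

λ = -2: algebraic multiplicity 5 (exponent in χ_T), largest block size 3 (exponent in m_T), 3 blocks (geometric multiplicity). These force block sizes [3, 1, 1].
λ = 1: algebraic multiplicity 1 (exponent in χ_T), largest block size 1 (exponent in m_T), 1 block (geometric multiplicity). This forces block sizes [1].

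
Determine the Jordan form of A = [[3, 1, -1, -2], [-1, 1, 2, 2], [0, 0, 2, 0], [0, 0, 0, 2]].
J = [[2, 1, 0, 0], [0, 2, 1, 0], [0, 0, 2, 0], [0, 0, 0, 2]]

The characteristic polynomial is det(xI - A) = (x - 2)^4, so the eigenvalues are 2 (algebraic multiplicity 4).

For λ = 2: rank(A - 2I) = 2, rank((A - 2I)^2) = 1, rank((A - 2I)^3) = 0. The eigenspace has dimension 4 - 2 = 2, so there are 2 Jordan blocks; the rank sequence gives block sizes [3, 1].

Assembling the blocks gives the Jordan form J above.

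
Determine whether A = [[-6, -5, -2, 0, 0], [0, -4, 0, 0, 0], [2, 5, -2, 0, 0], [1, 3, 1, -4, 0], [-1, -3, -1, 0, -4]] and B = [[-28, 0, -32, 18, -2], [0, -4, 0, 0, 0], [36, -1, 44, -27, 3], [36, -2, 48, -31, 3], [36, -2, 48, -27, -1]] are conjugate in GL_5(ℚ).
Two matrices over a field are similar if and only if they have the same invariant factors.

Both A and B have characteristic polynomial (x + 4)^5 and minimal polynomial (x + 4)^2. Computing further, both have invariant factors x + 4, (x + 4)^2, (x + 4)^2. Hence A and B are similar.

Yes.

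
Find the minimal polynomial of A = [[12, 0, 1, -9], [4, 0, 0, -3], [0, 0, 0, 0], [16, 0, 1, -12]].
m_A(x) = x^3

The characteristic polynomial factors as x^4. The minimal polynomial is ∏(x - λ)^{k_λ} where k_λ is the size of the largest Jordan block at λ.

For λ = 0: rank(A) = 2, and the largest Jordan block has size 3 (the smallest k with rank(A^k) = rank(A^(k+1))).

So m_A(x) = x^3.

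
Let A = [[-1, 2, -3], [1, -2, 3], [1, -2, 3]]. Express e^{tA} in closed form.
e^{tA} = [[1 - t, 2*t, -3*t], [t, 1 - 2*t, 3*t], [t, -2*t, 3*t + 1]]

A has Jordan form J = [[0, 1, 0], [0, 0, 0], [0, 0, 0]] with A = PJP^{-1}, so e^{tA} = P e^{tJ} P^{-1}.

For a Jordan block J_k(λ), e^{tJ_k(λ)} = e^{λt} · (I + tN + t^2 N^2/2! + ... + t^{k-1} N^{k-1}/(k-1)!) where N is the nilpotent superdiagonal part.

Assembling the blocks and conjugating back gives the entries of e^{tA} as shown above.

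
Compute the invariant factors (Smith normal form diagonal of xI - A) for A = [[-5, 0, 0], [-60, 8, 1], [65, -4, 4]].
The Jordan structure of A has elementary divisors (x + 5), (x - 6)^2. Arranging the block sizes at each eigenvalue in decreasing order and taking row products gives the invariant factors.

Invariant factors (smallest first, each dividing the next): (x - 6)^2(x + 5).

Check: the last factor (x - 6)^2(x + 5) is the minimal polynomial, and the product (x - 6)^2(x + 5) is the characteristic polynomial.

(x - 6)^2(x + 5)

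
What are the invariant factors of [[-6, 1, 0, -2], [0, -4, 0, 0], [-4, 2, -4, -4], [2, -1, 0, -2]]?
The Jordan structure of A has elementary divisors (x + 4)^2, (x + 4), (x + 4). Arranging the block sizes at each eigenvalue in decreasing order and taking row products gives the invariant factors.

Invariant factors (smallest first, each dividing the next): x + 4, x + 4, (x + 4)^2.

Check: the last factor (x + 4)^2 is the minimal polynomial, and the product (x + 4)^4 is the characteristic polynomial.

x + 4, x + 4, (x + 4)^2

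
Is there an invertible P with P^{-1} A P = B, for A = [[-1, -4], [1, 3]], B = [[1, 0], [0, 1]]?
Both have characteristic polynomial (x - 1)^2, but the minimal polynomial of A is (x - 1)^2 while the minimal polynomial of B is x - 1. The minimal polynomial is a similarity invariant, so A and B are not similar.

No.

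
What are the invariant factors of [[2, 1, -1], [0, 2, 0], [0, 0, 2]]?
x - 2, (x - 2)^2

The Jordan structure of A has elementary divisors (x - 2)^2, (x - 2). Arranging the block sizes at each eigenvalue in decreasing order and taking row products gives the invariant factors.

Invariant factors (smallest first, each dividing the next): x - 2, (x - 2)^2.

Check: the last factor (x - 2)^2 is the minimal polynomial, and the product (x - 2)^3 is the characteristic polynomial.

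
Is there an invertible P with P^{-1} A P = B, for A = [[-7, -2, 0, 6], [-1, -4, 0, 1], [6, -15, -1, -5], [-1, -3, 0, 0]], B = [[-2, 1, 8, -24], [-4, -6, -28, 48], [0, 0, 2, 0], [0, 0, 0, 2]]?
No.

trace(A) = -12 but trace(B) = -4. The trace is a similarity invariant, so A and B are not similar.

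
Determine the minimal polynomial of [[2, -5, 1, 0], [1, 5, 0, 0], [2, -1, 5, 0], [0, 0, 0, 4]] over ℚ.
The characteristic polynomial factors as (x - 4)^4. The minimal polynomial is ∏(x - λ)^{k_λ} where k_λ is the size of the largest Jordan block at λ.

For λ = 4: rank(A - 4I) = 2, and the largest Jordan block has size 3 (the smallest k with rank((A - 4I)^k) = rank((A - 4I)^(k+1))).

So m_A(x) = (x - 4)^3.

m_A(x) = (x - 4)^3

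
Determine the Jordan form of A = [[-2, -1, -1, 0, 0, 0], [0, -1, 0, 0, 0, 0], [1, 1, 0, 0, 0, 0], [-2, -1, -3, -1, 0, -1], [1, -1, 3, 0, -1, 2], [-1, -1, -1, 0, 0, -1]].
J = [[-1, 1, 0, 0, 0, 0], [0, -1, 0, 0, 0, 0], [0, 0, -1, 1, 0, 0], [0, 0, 0, -1, 0, 0], [0, 0, 0, 0, -1, 0], [0, 0, 0, 0, 0, -1]]

The characteristic polynomial is det(xI - A) = (x + 1)^6, so the eigenvalues are -1 (algebraic multiplicity 6).

For λ = -1: rank(A + I) = 2, rank((A + I)^2) = 0. The eigenspace has dimension 6 - 2 = 4, so there are 4 Jordan blocks; the rank sequence gives block sizes [2, 2, 1, 1].

Assembling the blocks gives the Jordan form J above.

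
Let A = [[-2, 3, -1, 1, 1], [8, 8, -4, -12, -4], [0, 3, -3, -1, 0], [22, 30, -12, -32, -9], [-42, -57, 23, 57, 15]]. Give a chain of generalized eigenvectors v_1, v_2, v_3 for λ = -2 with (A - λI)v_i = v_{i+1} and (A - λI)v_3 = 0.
We seek v_1 ∈ ker((A + 2I)^3) \ ker((A + 2I)^2), then set v_{i+1} = (A + 2I) v_i.

One such chain is v_1 = [[1, -2, 2, -6, 13]]^T, v_2 = [[-1, 0, -2, 1, -3]]^T, v_3 = [[0, 0, 1, -1, 2]]^T. Check: (A + 2I) v_3 = [[0, 0, 0, 0, 0]]^T = 0.

v_1 = [[1, -2, 2, -6, 13]]^T, v_2 = [[-1, 0, -2, 1, -3]]^T, v_3 = [[0, 0, 1, -1, 2]]^T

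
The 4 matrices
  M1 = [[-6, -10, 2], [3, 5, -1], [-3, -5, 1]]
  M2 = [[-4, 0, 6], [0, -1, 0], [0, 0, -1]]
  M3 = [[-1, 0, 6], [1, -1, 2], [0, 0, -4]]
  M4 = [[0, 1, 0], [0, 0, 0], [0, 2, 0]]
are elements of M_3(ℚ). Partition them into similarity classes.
Characteristic polynomials: χ_{M1} = x^3, χ_{M2} = (x + 1)^2(x + 4), χ_{M3} = (x + 1)^2(x + 4), χ_{M4} = x^3.

{M1, M4}: invariant factors x, x^2.

{M2}: invariant factors x + 1, (x + 1)(x + 4).

{M3}: invariant factors (x + 1)^2(x + 4).

Matrices are similar if and only if their invariant-factor lists agree; the partition into similarity classes is {M1, M4}, {M2}, {M3}.

3 classes: {M1, M4}, {M2}, {M3}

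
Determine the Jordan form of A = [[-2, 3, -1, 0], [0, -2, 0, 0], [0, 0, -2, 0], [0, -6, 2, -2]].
The characteristic polynomial is det(xI - A) = (x + 2)^4, so the eigenvalues are -2 (algebraic multiplicity 4).

For λ = -2: rank(A + 2I) = 1, rank((A + 2I)^2) = 0. The eigenspace has dimension 4 - 1 = 3, so there are 3 Jordan blocks; the rank sequence gives block sizes [2, 1, 1].

Assembling the blocks gives the Jordan form J above.

J = [[-2, 1, 0, 0], [0, -2, 0, 0], [0, 0, -2, 0], [0, 0, 0, -2]]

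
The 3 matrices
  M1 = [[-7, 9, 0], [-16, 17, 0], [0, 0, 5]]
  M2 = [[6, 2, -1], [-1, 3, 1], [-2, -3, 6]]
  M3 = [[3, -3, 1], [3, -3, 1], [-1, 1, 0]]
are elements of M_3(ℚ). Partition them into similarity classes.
3 classes: {M1}, {M2}, {M3}

Characteristic polynomials: χ_{M1} = (x - 5)^3, χ_{M2} = (x - 5)^3, χ_{M3} = x^3.

{M1}: invariant factors x - 5, (x - 5)^2.

{M2}: invariant factors (x - 5)^3.

{M3}: invariant factors x^3.

Matrices are similar if and only if their invariant-factor lists agree; the partition into similarity classes is {M1}, {M2}, {M3}.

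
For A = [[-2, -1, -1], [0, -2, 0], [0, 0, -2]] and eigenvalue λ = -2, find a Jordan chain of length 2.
We seek v_1 ∈ ker((A + 2I)^2) \ ker(A + 2I), then set v_{i+1} = (A + 2I) v_i.

One such chain is v_1 = [[0, 1, -2]]^T, v_2 = [[1, 0, 0]]^T. Check: (A + 2I) v_2 = [[0, 0, 0]]^T = 0.

v_1 = [[0, 1, -2]]^T, v_2 = [[1, 0, 0]]^T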